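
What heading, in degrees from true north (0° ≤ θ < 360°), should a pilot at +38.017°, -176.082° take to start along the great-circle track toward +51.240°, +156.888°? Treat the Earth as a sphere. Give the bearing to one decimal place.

Δλ = 156.888 − -176.082 = 332.970°; wrapped into (−180°, 180°]: -27.030°.
θ = atan2( sin Δλ · cos φ₂ , cos φ₁ · sin φ₂ − sin φ₁ · cos φ₂ · cos Δλ )
  = atan2(-0.28452, 0.27086) = -46.409° → normalised to [0°, 360°): 313.591°.

313.6°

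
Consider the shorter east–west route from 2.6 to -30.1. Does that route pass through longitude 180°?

Signed shortest Δλ = ((-30.1 − 2.6 + 180) mod 360) − 180 = -32.7°.
Going west by 32.7° from +2.6° reaches -30.1° without touching 180°.

No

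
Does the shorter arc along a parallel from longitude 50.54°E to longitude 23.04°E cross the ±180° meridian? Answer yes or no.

Signed shortest Δλ = ((23.04 − 50.54 + 180) mod 360) − 180 = -27.5°.
Going west by 27.5° from +50.54° reaches +23.04° without touching 180°.

No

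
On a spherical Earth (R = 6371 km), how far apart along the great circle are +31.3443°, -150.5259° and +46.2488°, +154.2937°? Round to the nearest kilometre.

4951 km

Δλ = 154.2937 − -150.5259 = 304.8196°; wrapped into (−180°, 180°]: -55.1804°.
Δφ = 46.2488 − 31.3443 = 14.9045°.
a = sin²(Δφ/2) + cos φ₁ · cos φ₂ · sin²(Δλ/2) = 0.143508.
c = 2·atan2(√a, √(1−a)) = 0.77705 rad → d = 6371·c ≈ 4950.60 km.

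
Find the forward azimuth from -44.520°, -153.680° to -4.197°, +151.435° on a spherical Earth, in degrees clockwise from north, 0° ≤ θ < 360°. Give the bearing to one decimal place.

293.2°

Δλ = 151.435 − -153.680 = 305.115°; wrapped into (−180°, 180°]: -54.885°.
θ = atan2( sin Δλ · cos φ₂ , cos φ₁ · sin φ₂ − sin φ₁ · cos φ₂ · cos Δλ )
  = atan2(-0.81581, 0.35006) = -66.776° → normalised to [0°, 360°): 293.224°.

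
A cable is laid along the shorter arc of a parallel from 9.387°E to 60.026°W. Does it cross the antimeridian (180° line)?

Signed shortest Δλ = ((-60.026 − 9.387 + 180) mod 360) − 180 = -69.413°.
Going west by 69.413° from +9.387° reaches -60.026° without touching 180°.

No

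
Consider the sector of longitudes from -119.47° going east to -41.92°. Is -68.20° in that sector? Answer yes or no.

Band width going east from -119.47° to -41.92°: ((-41.92 − -119.47) mod 360) = 77.55°.
Offset of -68.20° east of the west edge: ((-68.20 − -119.47) mod 360) = 51.27°.
51.27° ≤ 77.55° ⇒ inside.

Yes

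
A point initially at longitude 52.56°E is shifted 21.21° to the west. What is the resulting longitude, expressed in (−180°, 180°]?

Start at +52.56°; shift −21.21° → +31.35°.
+31.35° already lies in (−180°, 180°].

31.35°E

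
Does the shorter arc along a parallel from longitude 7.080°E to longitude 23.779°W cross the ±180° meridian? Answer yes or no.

No

Signed shortest Δλ = ((-23.779 − 7.080 + 180) mod 360) − 180 = -30.859°.
Going west by 30.859° from +7.080° reaches -23.779° without touching 180°.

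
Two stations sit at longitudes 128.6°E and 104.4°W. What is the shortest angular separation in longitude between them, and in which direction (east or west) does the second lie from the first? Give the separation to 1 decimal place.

Raw difference: -104.4 − 128.6 = -233.0°.
Normalise into (−180°, 180°]: -233.0° + 360° = 127.0°.
Positive ⇒ the second point lies to the east; separation 127.0°.

127.0° east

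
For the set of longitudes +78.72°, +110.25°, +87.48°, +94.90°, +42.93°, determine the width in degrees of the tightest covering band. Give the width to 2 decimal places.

Sort the longitudes: +42.93°, +78.72°, +87.48°, +94.90°, +110.25°.
Eastward gaps between consecutive values (wrapping around): 35.79°, 8.76°, 7.42°, 15.35°, 292.68°.
Largest gap = 292.68° ⇒ minimal covering band is its complement: 360° − 292.68° = 67.32°.
Band runs from +42.93° eastward to +110.25°.

67.32°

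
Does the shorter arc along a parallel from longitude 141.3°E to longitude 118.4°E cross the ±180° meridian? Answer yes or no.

No

Signed shortest Δλ = ((118.4 − 141.3 + 180) mod 360) − 180 = -22.9°.
Going west by 22.9° from +141.3° reaches +118.4° without touching 180°.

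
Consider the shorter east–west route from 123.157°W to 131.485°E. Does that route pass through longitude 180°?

Yes

Naïve |131.485 − -123.157| = 254.642° > 180°, so the shorter arc goes the other way round — across 180°.
Signed shortest Δλ = ((131.485 − -123.157 + 180) mod 360) − 180 = -105.358°.
Going west by 105.358° from -123.157° passes through 180° before reaching +131.485°.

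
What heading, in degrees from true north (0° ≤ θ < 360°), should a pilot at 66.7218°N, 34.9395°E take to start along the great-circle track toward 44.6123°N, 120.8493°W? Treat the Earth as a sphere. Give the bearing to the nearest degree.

Δλ = -120.8493 − 34.9395 = -155.7888°.
θ = atan2( sin Δλ · cos φ₂ , cos φ₁ · sin φ₂ − sin φ₁ · cos φ₂ · cos Δλ )
  = atan2(-0.29194, 0.87396) = -18.472° → normalised to [0°, 360°): 341.528°.

342°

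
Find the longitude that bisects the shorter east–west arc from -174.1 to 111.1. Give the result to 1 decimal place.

+148.5°

Signed shortest Δλ from -174.1° to +111.1° is -74.8°.
Midpoint longitude = -174.1° + (-74.8°)/2 = -174.1° − 37.4° = -211.5°.
Normalise into (−180°, 180°]: +148.5°.
(The naïve average (-174.1 + +111.1)/2 = -31.5° is on the wrong side of the globe.)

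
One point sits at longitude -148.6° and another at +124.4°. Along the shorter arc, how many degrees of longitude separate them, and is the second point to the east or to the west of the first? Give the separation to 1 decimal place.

Raw difference: 124.4 − -148.6 = 273.0°.
Normalise into (−180°, 180°]: 273.0° − 360° = -87.0°.
Negative ⇒ the second point lies to the west; separation 87.0°.

87.0° west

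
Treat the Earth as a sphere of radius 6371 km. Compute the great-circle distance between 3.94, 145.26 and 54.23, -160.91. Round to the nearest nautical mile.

3988 nmi

Δλ = -160.91 − 145.26 = -306.17°; wrapped into (−180°, 180°]: 53.83°.
Δφ = 54.23 − 3.94 = 50.29°.
a = sin²(Δφ/2) + cos φ₁ · cos φ₂ · sin²(Δλ/2) = 0.300042.
c = 2·atan2(√a, √(1−a)) = 1.15937 rad → d = 6371·c ≈ 7386.35 km ≈ 3988.31 nmi.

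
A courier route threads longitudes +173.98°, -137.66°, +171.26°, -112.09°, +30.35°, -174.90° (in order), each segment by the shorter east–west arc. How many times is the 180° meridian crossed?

Leg 1: +173.98° → -137.66°, shortest Δλ = 48.36° (east) — crosses 180°.
Leg 2: -137.66° → +171.26°, shortest Δλ = -51.08° (west) — crosses 180°.
Leg 3: +171.26° → -112.09°, shortest Δλ = 76.65° (east) — crosses 180°.
Leg 4: -112.09° → +30.35°, shortest Δλ = 142.44° (east) — does not cross 180°.
Leg 5: +30.35° → -174.90°, shortest Δλ = 154.75° (east) — crosses 180°.
Total crossings: 4.

4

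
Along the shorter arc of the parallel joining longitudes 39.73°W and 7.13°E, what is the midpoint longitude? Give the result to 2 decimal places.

16.30°W

Signed shortest Δλ from -39.73° to +7.13° is +46.86°.
Midpoint longitude = -39.73° + (+46.86°)/2 = -39.73° + 23.43° = -16.30°.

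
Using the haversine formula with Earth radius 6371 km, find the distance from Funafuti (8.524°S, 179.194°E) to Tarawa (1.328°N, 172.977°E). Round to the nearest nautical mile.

Δλ = 172.977 − 179.194 = -6.217°.
Δφ = 1.328 − -8.524 = 9.852°.
a = sin²(Δφ/2) + cos φ₁ · cos φ₂ · sin²(Δλ/2) = 0.010281.
c = 2·atan2(√a, √(1−a)) = 0.20314 rad → d = 6371·c ≈ 1294.19 km ≈ 698.81 nmi.

699 nmi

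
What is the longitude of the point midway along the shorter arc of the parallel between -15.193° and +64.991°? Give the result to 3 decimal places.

+24.899°

Signed shortest Δλ from -15.193° to +64.991° is +80.184°.
Midpoint longitude = -15.193° + (+80.184°)/2 = -15.193° + 40.092° = +24.899°.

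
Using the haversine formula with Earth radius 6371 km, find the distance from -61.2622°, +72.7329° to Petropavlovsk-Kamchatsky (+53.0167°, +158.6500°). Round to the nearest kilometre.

14770 km

Δλ = 158.6500 − 72.7329 = 85.9171°.
Δφ = 53.0167 − -61.2622 = 114.2789°.
a = sin²(Δφ/2) + cos φ₁ · cos φ₂ · sin²(Δλ/2) = 0.839913.
c = 2·atan2(√a, √(1−a)) = 2.31832 rad → d = 6371·c ≈ 14770.03 km.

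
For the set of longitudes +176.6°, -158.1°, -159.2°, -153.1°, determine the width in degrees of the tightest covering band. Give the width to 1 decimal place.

Sort the longitudes: -159.2°, -158.1°, -153.1°, +176.6°.
Eastward gaps between consecutive values (wrapping around): 1.1°, 5.0°, 329.7°, 24.2°.
Largest gap = 329.7° ⇒ minimal covering band is its complement: 360° − 329.7° = 30.3°.
Band runs from +176.6° eastward to -153.1°, crossing the antimeridian.

30.3°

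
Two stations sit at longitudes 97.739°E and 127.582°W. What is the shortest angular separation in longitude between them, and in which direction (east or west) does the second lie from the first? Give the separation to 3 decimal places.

Raw difference: -127.582 − 97.739 = -225.321°.
Normalise into (−180°, 180°]: -225.321° + 360° = 134.679°.
Positive ⇒ the second point lies to the east; separation 134.679°.

134.679° east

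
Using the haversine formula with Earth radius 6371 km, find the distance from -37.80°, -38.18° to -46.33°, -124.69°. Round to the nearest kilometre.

Δλ = -124.69 − -38.18 = -86.51°.
Δφ = -46.33 − -37.80 = -8.53°.
a = sin²(Δφ/2) + cos φ₁ · cos φ₂ · sin²(Δλ/2) = 0.261727.
c = 2·atan2(√a, √(1−a)) = 1.07407 rad → d = 6371·c ≈ 6842.92 km.

6843 km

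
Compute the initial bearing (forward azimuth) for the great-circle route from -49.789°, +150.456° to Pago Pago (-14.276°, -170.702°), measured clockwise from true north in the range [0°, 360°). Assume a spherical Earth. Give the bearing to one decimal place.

Δλ = -170.702 − 150.456 = -321.158°; wrapped into (−180°, 180°]: 38.842°.
θ = atan2( sin Δλ · cos φ₂ , cos φ₁ · sin φ₂ − sin φ₁ · cos φ₂ · cos Δλ )
  = atan2(0.60781, 0.41724) = 55.532° → normalised to [0°, 360°): 55.532°.

55.5°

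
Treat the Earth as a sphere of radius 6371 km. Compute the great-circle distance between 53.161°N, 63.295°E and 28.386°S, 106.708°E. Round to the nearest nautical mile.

Δλ = 106.708 − 63.295 = 43.413°.
Δφ = -28.386 − 53.161 = -81.547°.
a = sin²(Δφ/2) + cos φ₁ · cos φ₂ · sin²(Δλ/2) = 0.498655.
c = 2·atan2(√a, √(1−a)) = 1.56811 rad → d = 6371·c ≈ 9990.41 km ≈ 5394.39 nmi.

5394 nmi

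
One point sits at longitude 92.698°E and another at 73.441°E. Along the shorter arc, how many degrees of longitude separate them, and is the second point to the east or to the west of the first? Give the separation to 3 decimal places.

Raw difference: 73.441 − 92.698 = -19.257°.
Normalise into (−180°, 180°]: -19.257° stays -19.257°.
Negative ⇒ the second point lies to the west; separation 19.257°.

19.257° west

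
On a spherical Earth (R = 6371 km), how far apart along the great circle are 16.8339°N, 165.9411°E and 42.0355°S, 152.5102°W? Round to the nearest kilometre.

7810 km

Δλ = -152.5102 − 165.9411 = -318.4513°; wrapped into (−180°, 180°]: 41.5487°.
Δφ = -42.0355 − 16.8339 = -58.8694°.
a = sin²(Δφ/2) + cos φ₁ · cos φ₂ · sin²(Δλ/2) = 0.330939.
c = 2·atan2(√a, √(1−a)) = 1.22588 rad → d = 6371·c ≈ 7810.05 km.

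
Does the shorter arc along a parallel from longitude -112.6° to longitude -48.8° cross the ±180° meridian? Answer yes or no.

Signed shortest Δλ = ((-48.8 − -112.6 + 180) mod 360) − 180 = 63.8°.
Going east by 63.8° from -112.6° reaches -48.8° without touching 180°.

No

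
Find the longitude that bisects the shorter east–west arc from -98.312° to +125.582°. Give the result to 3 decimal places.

-166.365°

Signed shortest Δλ from -98.312° to +125.582° is -136.106°.
Midpoint longitude = -98.312° + (-136.106°)/2 = -98.312° − 68.053° = -166.365°.
(The naïve average (-98.312 + +125.582)/2 = 13.635° is on the wrong side of the globe.)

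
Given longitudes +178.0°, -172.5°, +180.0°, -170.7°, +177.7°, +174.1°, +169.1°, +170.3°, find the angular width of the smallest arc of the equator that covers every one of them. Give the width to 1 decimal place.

Sort the longitudes: -172.5°, -170.7°, +169.1°, +170.3°, +174.1°, +177.7°, +178.0°, +180.0°.
Eastward gaps between consecutive values (wrapping around): 1.8°, 339.8°, 1.2°, 3.8°, 3.6°, 0.3°, 2.0°, 7.5°.
Largest gap = 339.8° ⇒ minimal covering band is its complement: 360° − 339.8° = 20.2°.
Band runs from +169.1° eastward to -170.7°, crossing the antimeridian.

20.2°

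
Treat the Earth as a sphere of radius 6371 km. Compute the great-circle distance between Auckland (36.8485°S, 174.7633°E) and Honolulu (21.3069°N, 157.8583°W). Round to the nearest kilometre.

7076 km

Δλ = -157.8583 − 174.7633 = -332.6216°; wrapped into (−180°, 180°]: 27.3784°.
Δφ = 21.3069 − -36.8485 = 58.1554°.
a = sin²(Δφ/2) + cos φ₁ · cos φ₂ · sin²(Δλ/2) = 0.277945.
c = 2·atan2(√a, √(1−a)) = 1.11062 rad → d = 6371·c ≈ 7075.73 km.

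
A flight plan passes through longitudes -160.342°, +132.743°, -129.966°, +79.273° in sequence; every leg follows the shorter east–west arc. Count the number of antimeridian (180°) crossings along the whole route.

Leg 1: -160.342° → +132.743°, shortest Δλ = -66.915° (west) — crosses 180°.
Leg 2: +132.743° → -129.966°, shortest Δλ = 97.291° (east) — crosses 180°.
Leg 3: -129.966° → +79.273°, shortest Δλ = -150.761° (west) — crosses 180°.
Total crossings: 3.

3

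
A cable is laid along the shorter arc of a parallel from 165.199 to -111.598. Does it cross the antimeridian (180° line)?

Naïve |-111.598 − 165.199| = 276.797° > 180°, so the shorter arc goes the other way round — across 180°.
Signed shortest Δλ = ((-111.598 − 165.199 + 180) mod 360) − 180 = 83.203°.
Going east by 83.203° from +165.199° passes through 180° before reaching -111.598°.

Yes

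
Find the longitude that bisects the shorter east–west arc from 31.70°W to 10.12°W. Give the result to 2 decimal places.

20.91°W

Signed shortest Δλ from -31.70° to -10.12° is +21.58°.
Midpoint longitude = -31.70° + (+21.58°)/2 = -31.70° + 10.79° = -20.91°.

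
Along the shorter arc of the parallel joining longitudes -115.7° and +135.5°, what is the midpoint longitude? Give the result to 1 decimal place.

-170.1°

Signed shortest Δλ from -115.7° to +135.5° is -108.8°.
Midpoint longitude = -115.7° + (-108.8°)/2 = -115.7° − 54.4° = -170.1°.
(The naïve average (-115.7 + +135.5)/2 = 9.9° is on the wrong side of the globe.)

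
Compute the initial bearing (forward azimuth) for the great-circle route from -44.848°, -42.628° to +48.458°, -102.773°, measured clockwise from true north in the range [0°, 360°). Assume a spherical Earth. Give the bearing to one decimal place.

323.0°

Δλ = -102.773 − -42.628 = -60.145°.
θ = atan2( sin Δλ · cos φ₂ , cos φ₁ · sin φ₂ − sin φ₁ · cos φ₂ · cos Δλ )
  = atan2(-0.57516, 0.76347) = -36.993° → normalised to [0°, 360°): 323.007°.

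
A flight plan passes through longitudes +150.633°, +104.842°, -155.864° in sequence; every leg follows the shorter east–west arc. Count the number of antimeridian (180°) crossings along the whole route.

Leg 1: +150.633° → +104.842°, shortest Δλ = -45.791° (west) — does not cross 180°.
Leg 2: +104.842° → -155.864°, shortest Δλ = 99.294° (east) — crosses 180°.
Total crossings: 1.

1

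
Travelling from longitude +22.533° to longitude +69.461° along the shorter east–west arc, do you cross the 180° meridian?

No

Signed shortest Δλ = ((69.461 − 22.533 + 180) mod 360) − 180 = 46.928°.
Going east by 46.928° from +22.533° reaches +69.461° without touching 180°.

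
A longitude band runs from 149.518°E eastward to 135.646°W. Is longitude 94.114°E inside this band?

No

Band width going east from +149.518° to -135.646°: ((-135.646 − 149.518) mod 360) = 74.836°.
Offset of +94.114° east of the west edge: ((94.114 − 149.518) mod 360) = 304.596°.
304.596° > 74.836° ⇒ outside.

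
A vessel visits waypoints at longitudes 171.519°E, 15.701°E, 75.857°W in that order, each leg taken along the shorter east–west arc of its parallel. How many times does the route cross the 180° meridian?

Leg 1: +171.519° → +15.701°, shortest Δλ = -155.818° (west) — does not cross 180°.
Leg 2: +15.701° → -75.857°, shortest Δλ = -91.558° (west) — does not cross 180°.
Total crossings: 0.

0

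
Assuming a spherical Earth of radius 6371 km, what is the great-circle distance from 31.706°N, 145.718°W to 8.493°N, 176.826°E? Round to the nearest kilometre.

4647 km

Δλ = 176.826 − -145.718 = 322.544°; wrapped into (−180°, 180°]: -37.456°.
Δφ = 8.493 − 31.706 = -23.213°.
a = sin²(Δφ/2) + cos φ₁ · cos φ₂ · sin²(Δλ/2) = 0.127219.
c = 2·atan2(√a, √(1−a)) = 0.72942 rad → d = 6371·c ≈ 4647.13 km.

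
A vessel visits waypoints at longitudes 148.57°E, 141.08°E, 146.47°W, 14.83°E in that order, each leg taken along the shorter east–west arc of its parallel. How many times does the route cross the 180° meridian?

Leg 1: +148.57° → +141.08°, shortest Δλ = -7.49° (west) — does not cross 180°.
Leg 2: +141.08° → -146.47°, shortest Δλ = 72.45° (east) — crosses 180°.
Leg 3: -146.47° → +14.83°, shortest Δλ = 161.3° (east) — does not cross 180°.
Total crossings: 1.

1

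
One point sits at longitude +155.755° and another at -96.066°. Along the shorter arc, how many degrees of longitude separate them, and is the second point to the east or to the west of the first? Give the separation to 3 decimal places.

108.179° east

Raw difference: -96.066 − 155.755 = -251.821°.
Normalise into (−180°, 180°]: -251.821° + 360° = 108.179°.
Positive ⇒ the second point lies to the east; separation 108.179°.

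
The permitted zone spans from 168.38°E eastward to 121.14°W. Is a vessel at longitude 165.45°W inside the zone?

Yes

Band width going east from +168.38° to -121.14°: ((-121.14 − 168.38) mod 360) = 70.48°.
Offset of -165.45° east of the west edge: ((-165.45 − 168.38) mod 360) = 26.17°.
26.17° ≤ 70.48° ⇒ inside.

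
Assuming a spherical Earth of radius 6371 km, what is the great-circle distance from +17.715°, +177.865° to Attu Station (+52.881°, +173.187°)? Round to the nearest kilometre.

Δλ = 173.187 − 177.865 = -4.678°.
Δφ = 52.881 − 17.715 = 35.166°.
a = sin²(Δφ/2) + cos φ₁ · cos φ₂ · sin²(Δλ/2) = 0.092214.
c = 2·atan2(√a, √(1−a)) = 0.61708 rad → d = 6371·c ≈ 3931.41 km.

3931 km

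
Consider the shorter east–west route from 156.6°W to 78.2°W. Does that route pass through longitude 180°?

No

Signed shortest Δλ = ((-78.2 − -156.6 + 180) mod 360) − 180 = 78.4°.
Going east by 78.4° from -156.6° reaches -78.2° without touching 180°.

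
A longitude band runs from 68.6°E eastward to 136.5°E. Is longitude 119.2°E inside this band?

Band width going east from +68.6° to +136.5°: ((136.5 − 68.6) mod 360) = 67.9°.
Offset of +119.2° east of the west edge: ((119.2 − 68.6) mod 360) = 50.6°.
50.6° ≤ 67.9° ⇒ inside.

Yes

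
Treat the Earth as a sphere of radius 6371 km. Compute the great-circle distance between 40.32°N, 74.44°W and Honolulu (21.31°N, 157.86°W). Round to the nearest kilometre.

7956 km

Δλ = -157.86 − -74.44 = -83.42°.
Δφ = 21.31 − 40.32 = -19.01°.
a = sin²(Δφ/2) + cos φ₁ · cos φ₂ · sin²(Δλ/2) = 0.341728.
c = 2·atan2(√a, √(1−a)) = 1.24871 rad → d = 6371·c ≈ 7955.55 km.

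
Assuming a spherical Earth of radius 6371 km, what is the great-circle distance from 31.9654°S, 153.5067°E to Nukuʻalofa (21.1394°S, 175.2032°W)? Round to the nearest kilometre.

3322 km

Δλ = -175.2032 − 153.5067 = -328.7099°; wrapped into (−180°, 180°]: 31.2901°.
Δφ = -21.1394 − -31.9654 = 10.8260°.
a = sin²(Δφ/2) + cos φ₁ · cos φ₂ · sin²(Δλ/2) = 0.066445.
c = 2·atan2(√a, √(1−a)) = 0.52143 rad → d = 6371·c ≈ 3322.01 km.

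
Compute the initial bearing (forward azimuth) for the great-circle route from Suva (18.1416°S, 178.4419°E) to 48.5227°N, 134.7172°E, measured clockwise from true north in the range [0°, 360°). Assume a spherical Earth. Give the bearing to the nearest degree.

332°

Δλ = 134.7172 − 178.4419 = -43.7247°.
θ = atan2( sin Δλ · cos φ₂ , cos φ₁ · sin φ₂ − sin φ₁ · cos φ₂ · cos Δλ )
  = atan2(-0.45779, 0.86101) = -27.999° → normalised to [0°, 360°): 332.001°.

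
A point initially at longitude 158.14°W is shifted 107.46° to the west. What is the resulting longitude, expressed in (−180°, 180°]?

94.40°E

Start at -158.14°; shift −107.46° → -265.60°.
-265.60° lies outside (−180°, 180°]; add 360° → +94.40°.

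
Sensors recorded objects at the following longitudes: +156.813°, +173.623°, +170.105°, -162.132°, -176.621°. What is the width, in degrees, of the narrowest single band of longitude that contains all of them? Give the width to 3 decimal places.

Sort the longitudes: -176.621°, -162.132°, +156.813°, +170.105°, +173.623°.
Eastward gaps between consecutive values (wrapping around): 14.489°, 318.945°, 13.292°, 3.518°, 9.756°.
Largest gap = 318.945° ⇒ minimal covering band is its complement: 360° − 318.945° = 41.055°.
Band runs from +156.813° eastward to -162.132°, crossing the antimeridian.

41.055°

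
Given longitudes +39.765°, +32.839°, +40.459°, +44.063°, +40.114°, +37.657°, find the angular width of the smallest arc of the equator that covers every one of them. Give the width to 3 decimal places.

Sort the longitudes: +32.839°, +37.657°, +39.765°, +40.114°, +40.459°, +44.063°.
Eastward gaps between consecutive values (wrapping around): 4.818°, 2.108°, 0.349°, 0.345°, 3.604°, 348.776°.
Largest gap = 348.776° ⇒ minimal covering band is its complement: 360° − 348.776° = 11.224°.
Band runs from +32.839° eastward to +44.063°.

11.224°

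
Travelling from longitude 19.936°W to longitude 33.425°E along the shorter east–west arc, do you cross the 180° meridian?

No

Signed shortest Δλ = ((33.425 − -19.936 + 180) mod 360) − 180 = 53.361°.
Going east by 53.361° from -19.936° reaches +33.425° without touching 180°.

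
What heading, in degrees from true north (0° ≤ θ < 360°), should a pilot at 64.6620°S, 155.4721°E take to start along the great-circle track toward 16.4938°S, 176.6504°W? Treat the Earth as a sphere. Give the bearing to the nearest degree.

Δλ = -176.6504 − 155.4721 = -332.1225°; wrapped into (−180°, 180°]: 27.8775°.
θ = atan2( sin Δλ · cos φ₂ , cos φ₁ · sin φ₂ − sin φ₁ · cos φ₂ · cos Δλ )
  = atan2(0.44834, 0.64454) = 34.823° → normalised to [0°, 360°): 34.823°.

35°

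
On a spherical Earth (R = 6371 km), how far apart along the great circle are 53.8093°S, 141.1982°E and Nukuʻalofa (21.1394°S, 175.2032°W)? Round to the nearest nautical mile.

2785 nmi

Δλ = -175.2032 − 141.1982 = -316.4014°; wrapped into (−180°, 180°]: 43.5986°.
Δφ = -21.1394 − -53.8093 = 32.6699°.
a = sin²(Δφ/2) + cos φ₁ · cos φ₂ · sin²(Δλ/2) = 0.155053.
c = 2·atan2(√a, √(1−a)) = 0.80945 rad → d = 6371·c ≈ 5157.03 km ≈ 2784.57 nmi.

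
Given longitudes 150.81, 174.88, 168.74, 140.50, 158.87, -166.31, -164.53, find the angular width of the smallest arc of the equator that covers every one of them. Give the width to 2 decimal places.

Sort the longitudes: -166.31°, -164.53°, +140.50°, +150.81°, +158.87°, +168.74°, +174.88°.
Eastward gaps between consecutive values (wrapping around): 1.78°, 305.03°, 10.31°, 8.06°, 9.87°, 6.14°, 18.81°.
Largest gap = 305.03° ⇒ minimal covering band is its complement: 360° − 305.03° = 54.97°.
Band runs from +140.50° eastward to -164.53°, crossing the antimeridian.

54.97°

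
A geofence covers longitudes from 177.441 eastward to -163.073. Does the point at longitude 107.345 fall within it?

Band width going east from +177.441° to -163.073°: ((-163.073 − 177.441) mod 360) = 19.486°.
Offset of +107.345° east of the west edge: ((107.345 − 177.441) mod 360) = 289.904°.
289.904° > 19.486° ⇒ outside.

No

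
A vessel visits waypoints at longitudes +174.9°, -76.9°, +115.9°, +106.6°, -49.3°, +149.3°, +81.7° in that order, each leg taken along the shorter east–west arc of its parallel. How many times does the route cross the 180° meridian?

Leg 1: +174.9° → -76.9°, shortest Δλ = 108.2° (east) — crosses 180°.
Leg 2: -76.9° → +115.9°, shortest Δλ = -167.2° (west) — crosses 180°.
Leg 3: +115.9° → +106.6°, shortest Δλ = -9.3° (west) — does not cross 180°.
Leg 4: +106.6° → -49.3°, shortest Δλ = -155.9° (west) — does not cross 180°.
Leg 5: -49.3° → +149.3°, shortest Δλ = -161.4° (west) — crosses 180°.
Leg 6: +149.3° → +81.7°, shortest Δλ = -67.6° (west) — does not cross 180°.
Total crossings: 3.

3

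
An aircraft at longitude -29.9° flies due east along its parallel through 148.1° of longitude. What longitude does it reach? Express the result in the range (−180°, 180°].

+118.2°

Start at -29.9°; shift +148.1° → +118.2°.
+118.2° already lies in (−180°, 180°].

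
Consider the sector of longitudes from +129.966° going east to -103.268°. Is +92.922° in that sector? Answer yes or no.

Band width going east from +129.966° to -103.268°: ((-103.268 − 129.966) mod 360) = 126.766°.
Offset of +92.922° east of the west edge: ((92.922 − 129.966) mod 360) = 322.956°.
322.956° > 126.766° ⇒ outside.

No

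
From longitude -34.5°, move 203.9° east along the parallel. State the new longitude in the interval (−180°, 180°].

Start at -34.5°; shift +203.9° → +169.4°.
+169.4° already lies in (−180°, 180°].

+169.4°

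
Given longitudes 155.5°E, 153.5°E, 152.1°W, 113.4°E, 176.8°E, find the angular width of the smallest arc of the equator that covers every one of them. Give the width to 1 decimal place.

Sort the longitudes: -152.1°, +113.4°, +153.5°, +155.5°, +176.8°.
Eastward gaps between consecutive values (wrapping around): 265.5°, 40.1°, 2.0°, 21.3°, 31.1°.
Largest gap = 265.5° ⇒ minimal covering band is its complement: 360° − 265.5° = 94.5°.
Band runs from +113.4° eastward to -152.1°, crossing the antimeridian.

94.5°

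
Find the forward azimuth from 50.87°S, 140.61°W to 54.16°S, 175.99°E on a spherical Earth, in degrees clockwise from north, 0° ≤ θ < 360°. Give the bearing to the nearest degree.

246°

Δλ = 175.99 − -140.61 = 316.60°; wrapped into (−180°, 180°]: -43.40°.
θ = atan2( sin Δλ · cos φ₂ , cos φ₁ · sin φ₂ − sin φ₁ · cos φ₂ · cos Δλ )
  = atan2(-0.40231, -0.18158) = -114.292° → normalised to [0°, 360°): 245.708°.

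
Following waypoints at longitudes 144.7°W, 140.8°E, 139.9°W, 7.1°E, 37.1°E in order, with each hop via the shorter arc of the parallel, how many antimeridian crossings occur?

2

Leg 1: -144.7° → +140.8°, shortest Δλ = -74.5° (west) — crosses 180°.
Leg 2: +140.8° → -139.9°, shortest Δλ = 79.3° (east) — crosses 180°.
Leg 3: -139.9° → +7.1°, shortest Δλ = 147.0° (east) — does not cross 180°.
Leg 4: +7.1° → +37.1°, shortest Δλ = 30.0° (east) — does not cross 180°.
Total crossings: 2.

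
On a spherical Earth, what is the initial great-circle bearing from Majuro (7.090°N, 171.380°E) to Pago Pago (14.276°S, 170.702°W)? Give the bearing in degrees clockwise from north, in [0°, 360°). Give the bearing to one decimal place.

140.3°

Δλ = -170.702 − 171.380 = -342.082°; wrapped into (−180°, 180°]: 17.918°.
θ = atan2( sin Δλ · cos φ₂ , cos φ₁ · sin φ₂ − sin φ₁ · cos φ₂ · cos Δλ )
  = atan2(0.29815, -0.35852) = 140.252° → normalised to [0°, 360°): 140.252°.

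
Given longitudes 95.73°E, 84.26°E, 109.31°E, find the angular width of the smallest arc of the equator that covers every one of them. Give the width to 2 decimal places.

25.05°

Sort the longitudes: +84.26°, +95.73°, +109.31°.
Eastward gaps between consecutive values (wrapping around): 11.47°, 13.58°, 334.95°.
Largest gap = 334.95° ⇒ minimal covering band is its complement: 360° − 334.95° = 25.05°.
Band runs from +84.26° eastward to +109.31°.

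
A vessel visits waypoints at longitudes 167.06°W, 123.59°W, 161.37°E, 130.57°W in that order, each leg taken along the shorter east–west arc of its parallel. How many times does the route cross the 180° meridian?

2

Leg 1: -167.06° → -123.59°, shortest Δλ = 43.47° (east) — does not cross 180°.
Leg 2: -123.59° → +161.37°, shortest Δλ = -75.04° (west) — crosses 180°.
Leg 3: +161.37° → -130.57°, shortest Δλ = 68.06° (east) — crosses 180°.
Total crossings: 2.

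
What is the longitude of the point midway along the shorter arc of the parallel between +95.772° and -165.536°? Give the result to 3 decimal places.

Signed shortest Δλ from +95.772° to -165.536° is +98.692°.
Midpoint longitude = +95.772° + (+98.692°)/2 = +95.772° + 49.346° = +145.118°.
(The naïve average (+95.772 + -165.536)/2 = -34.882° is on the wrong side of the globe.)

+145.118°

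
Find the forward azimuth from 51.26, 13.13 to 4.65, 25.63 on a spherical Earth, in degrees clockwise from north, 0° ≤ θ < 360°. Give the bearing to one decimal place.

163.1°

Δλ = 25.63 − 13.13 = 12.50°.
θ = atan2( sin Δλ · cos φ₂ , cos φ₁ · sin φ₂ − sin φ₁ · cos φ₂ · cos Δλ )
  = atan2(0.21573, -0.70827) = 163.060° → normalised to [0°, 360°): 163.060°.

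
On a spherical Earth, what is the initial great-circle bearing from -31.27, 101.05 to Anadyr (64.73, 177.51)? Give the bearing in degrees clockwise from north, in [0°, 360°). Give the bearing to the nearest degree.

27°

Δλ = 177.51 − 101.05 = 76.46°.
θ = atan2( sin Δλ · cos φ₂ , cos φ₁ · sin φ₂ − sin φ₁ · cos φ₂ · cos Δλ )
  = atan2(0.41502, 0.82482) = 26.710° → normalised to [0°, 360°): 26.710°.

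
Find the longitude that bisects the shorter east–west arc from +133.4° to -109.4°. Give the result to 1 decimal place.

Signed shortest Δλ from +133.4° to -109.4° is +117.2°.
Midpoint longitude = +133.4° + (+117.2°)/2 = +133.4° + 58.6° = +192.0°.
Normalise into (−180°, 180°]: -168.0°.
(The naïve average (+133.4 + -109.4)/2 = 12.0° is on the wrong side of the globe.)

-168.0°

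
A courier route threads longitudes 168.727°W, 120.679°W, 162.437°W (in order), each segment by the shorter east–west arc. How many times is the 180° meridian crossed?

Leg 1: -168.727° → -120.679°, shortest Δλ = 48.048° (east) — does not cross 180°.
Leg 2: -120.679° → -162.437°, shortest Δλ = -41.758° (west) — does not cross 180°.
Total crossings: 0.

0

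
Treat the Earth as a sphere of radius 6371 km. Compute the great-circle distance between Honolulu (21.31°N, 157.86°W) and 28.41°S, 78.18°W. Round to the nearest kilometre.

10174 km

Δλ = -78.18 − -157.86 = 79.68°.
Δφ = -28.41 − 21.31 = -49.72°.
a = sin²(Δφ/2) + cos φ₁ · cos φ₂ · sin²(Δλ/2) = 0.513054.
c = 2·atan2(√a, √(1−a)) = 1.59691 rad → d = 6371·c ≈ 10173.89 km.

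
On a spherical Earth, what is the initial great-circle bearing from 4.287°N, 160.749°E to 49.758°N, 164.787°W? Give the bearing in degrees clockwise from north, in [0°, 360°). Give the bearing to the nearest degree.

Δλ = -164.787 − 160.749 = -325.536°; wrapped into (−180°, 180°]: 34.464°.
θ = atan2( sin Δλ · cos φ₂ , cos φ₁ · sin φ₂ − sin φ₁ · cos φ₂ · cos Δλ )
  = atan2(0.36557, 0.72137) = 26.875° → normalised to [0°, 360°): 26.875°.

27°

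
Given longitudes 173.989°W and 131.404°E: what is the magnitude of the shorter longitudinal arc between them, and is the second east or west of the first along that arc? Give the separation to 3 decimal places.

Raw difference: 131.404 − -173.989 = 305.393°.
Normalise into (−180°, 180°]: 305.393° − 360° = -54.607°.
Negative ⇒ the second point lies to the west; separation 54.607°.

54.607° west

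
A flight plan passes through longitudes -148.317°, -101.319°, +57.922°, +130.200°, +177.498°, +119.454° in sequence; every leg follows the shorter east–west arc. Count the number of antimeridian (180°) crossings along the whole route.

0

Leg 1: -148.317° → -101.319°, shortest Δλ = 46.998° (east) — does not cross 180°.
Leg 2: -101.319° → +57.922°, shortest Δλ = 159.241° (east) — does not cross 180°.
Leg 3: +57.922° → +130.200°, shortest Δλ = 72.278° (east) — does not cross 180°.
Leg 4: +130.200° → +177.498°, shortest Δλ = 47.298° (east) — does not cross 180°.
Leg 5: +177.498° → +119.454°, shortest Δλ = -58.044° (west) — does not cross 180°.
Total crossings: 0.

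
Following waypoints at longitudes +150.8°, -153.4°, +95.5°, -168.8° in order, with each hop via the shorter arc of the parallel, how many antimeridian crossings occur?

3

Leg 1: +150.8° → -153.4°, shortest Δλ = 55.8° (east) — crosses 180°.
Leg 2: -153.4° → +95.5°, shortest Δλ = -111.1° (west) — crosses 180°.
Leg 3: +95.5° → -168.8°, shortest Δλ = 95.7° (east) — crosses 180°.
Total crossings: 3.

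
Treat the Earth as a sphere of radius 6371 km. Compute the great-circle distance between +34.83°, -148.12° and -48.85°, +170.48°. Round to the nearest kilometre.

10166 km

Δλ = 170.48 − -148.12 = 318.60°; wrapped into (−180°, 180°]: -41.40°.
Δφ = -48.85 − 34.83 = -83.68°.
a = sin²(Δφ/2) + cos φ₁ · cos φ₂ · sin²(Δλ/2) = 0.512448.
c = 2·atan2(√a, √(1−a)) = 1.59569 rad → d = 6371·c ≈ 10166.17 km.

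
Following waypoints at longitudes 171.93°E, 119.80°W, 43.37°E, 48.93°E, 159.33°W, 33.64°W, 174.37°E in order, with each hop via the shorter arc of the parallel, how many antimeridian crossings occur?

3

Leg 1: +171.93° → -119.80°, shortest Δλ = 68.27° (east) — crosses 180°.
Leg 2: -119.80° → +43.37°, shortest Δλ = 163.17° (east) — does not cross 180°.
Leg 3: +43.37° → +48.93°, shortest Δλ = 5.56° (east) — does not cross 180°.
Leg 4: +48.93° → -159.33°, shortest Δλ = 151.74° (east) — crosses 180°.
Leg 5: -159.33° → -33.64°, shortest Δλ = 125.69° (east) — does not cross 180°.
Leg 6: -33.64° → +174.37°, shortest Δλ = -151.99° (west) — crosses 180°.
Total crossings: 3.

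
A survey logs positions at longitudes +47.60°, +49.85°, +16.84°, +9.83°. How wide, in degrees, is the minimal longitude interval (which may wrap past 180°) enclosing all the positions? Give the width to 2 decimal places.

40.02°

Sort the longitudes: +9.83°, +16.84°, +47.60°, +49.85°.
Eastward gaps between consecutive values (wrapping around): 7.01°, 30.76°, 2.25°, 319.98°.
Largest gap = 319.98° ⇒ minimal covering band is its complement: 360° − 319.98° = 40.02°.
Band runs from +9.83° eastward to +49.85°.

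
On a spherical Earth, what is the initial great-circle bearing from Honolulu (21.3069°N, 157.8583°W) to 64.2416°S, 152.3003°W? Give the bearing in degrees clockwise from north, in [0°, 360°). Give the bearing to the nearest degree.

Δλ = -152.3003 − -157.8583 = 5.5580°.
θ = atan2( sin Δλ · cos φ₂ , cos φ₁ · sin φ₂ − sin φ₁ · cos φ₂ · cos Δλ )
  = atan2(0.04209, -0.99624) = 177.581° → normalised to [0°, 360°): 177.581°.

178°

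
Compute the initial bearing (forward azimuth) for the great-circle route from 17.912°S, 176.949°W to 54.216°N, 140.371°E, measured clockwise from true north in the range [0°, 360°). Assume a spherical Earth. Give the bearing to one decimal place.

336.3°

Δλ = 140.371 − -176.949 = 317.320°; wrapped into (−180°, 180°]: -42.680°.
θ = atan2( sin Δλ · cos φ₂ , cos φ₁ · sin φ₂ − sin φ₁ · cos φ₂ · cos Δλ )
  = atan2(-0.39639, 0.90411) = -23.674° → normalised to [0°, 360°): 336.326°.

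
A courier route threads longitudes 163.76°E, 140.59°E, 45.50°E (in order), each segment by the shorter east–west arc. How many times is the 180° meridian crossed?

Leg 1: +163.76° → +140.59°, shortest Δλ = -23.17° (west) — does not cross 180°.
Leg 2: +140.59° → +45.50°, shortest Δλ = -95.09° (west) — does not cross 180°.
Total crossings: 0.

0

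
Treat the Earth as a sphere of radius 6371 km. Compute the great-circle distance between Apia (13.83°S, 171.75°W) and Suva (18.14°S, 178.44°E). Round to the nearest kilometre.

Δλ = 178.44 − -171.75 = 350.19°; wrapped into (−180°, 180°]: -9.81°.
Δφ = -18.14 − -13.83 = -4.31°.
a = sin²(Δφ/2) + cos φ₁ · cos φ₂ · sin²(Δλ/2) = 0.008160.
c = 2·atan2(√a, √(1−a)) = 0.18091 rad → d = 6371·c ≈ 1152.60 km.

1153 km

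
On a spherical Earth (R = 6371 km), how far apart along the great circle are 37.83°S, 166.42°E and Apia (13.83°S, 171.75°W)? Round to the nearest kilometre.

3430 km

Δλ = -171.75 − 166.42 = -338.17°; wrapped into (−180°, 180°]: 21.83°.
Δφ = -13.83 − -37.83 = 24.00°.
a = sin²(Δφ/2) + cos φ₁ · cos φ₂ · sin²(Δλ/2) = 0.070725.
c = 2·atan2(√a, √(1−a)) = 0.53836 rad → d = 6371·c ≈ 3429.91 km.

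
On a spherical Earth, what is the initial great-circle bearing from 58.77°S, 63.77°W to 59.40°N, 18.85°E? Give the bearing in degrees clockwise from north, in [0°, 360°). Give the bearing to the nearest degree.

Δλ = 18.85 − -63.77 = 82.62°.
θ = atan2( sin Δλ · cos φ₂ , cos φ₁ · sin φ₂ − sin φ₁ · cos φ₂ · cos Δλ )
  = atan2(0.50482, 0.50218) = 45.150° → normalised to [0°, 360°): 45.150°.

45°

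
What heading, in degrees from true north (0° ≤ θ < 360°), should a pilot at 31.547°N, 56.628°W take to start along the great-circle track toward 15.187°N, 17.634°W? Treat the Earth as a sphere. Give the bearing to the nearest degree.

106°

Δλ = -17.634 − -56.628 = 38.994°.
θ = atan2( sin Δλ · cos φ₂ , cos φ₁ · sin φ₂ − sin φ₁ · cos φ₂ · cos Δλ )
  = atan2(0.60726, -0.16918) = 105.568° → normalised to [0°, 360°): 105.568°.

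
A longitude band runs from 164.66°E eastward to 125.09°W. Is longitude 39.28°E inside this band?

Band width going east from +164.66° to -125.09°: ((-125.09 − 164.66) mod 360) = 70.25°.
Offset of +39.28° east of the west edge: ((39.28 − 164.66) mod 360) = 234.62°.
234.62° > 70.25° ⇒ outside.

No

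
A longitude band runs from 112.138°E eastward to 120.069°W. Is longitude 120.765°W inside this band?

Yes

Band width going east from +112.138° to -120.069°: ((-120.069 − 112.138) mod 360) = 127.793°.
Offset of -120.765° east of the west edge: ((-120.765 − 112.138) mod 360) = 127.097°.
127.097° ≤ 127.793° ⇒ inside.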